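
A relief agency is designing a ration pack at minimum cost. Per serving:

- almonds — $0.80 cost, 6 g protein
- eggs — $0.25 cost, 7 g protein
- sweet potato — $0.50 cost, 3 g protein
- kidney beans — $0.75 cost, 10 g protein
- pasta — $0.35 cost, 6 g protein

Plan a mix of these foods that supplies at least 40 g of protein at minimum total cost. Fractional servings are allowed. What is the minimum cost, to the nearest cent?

Cost per g of protein: eggs $0.0357, pasta $0.0583, kidney beans $0.0750, almonds $0.1333, sweet potato $0.1667.
With no serving limits, use only eggs: 40 g / 7 g = 5.714 servings × $0.25 = $1.43.

$1.43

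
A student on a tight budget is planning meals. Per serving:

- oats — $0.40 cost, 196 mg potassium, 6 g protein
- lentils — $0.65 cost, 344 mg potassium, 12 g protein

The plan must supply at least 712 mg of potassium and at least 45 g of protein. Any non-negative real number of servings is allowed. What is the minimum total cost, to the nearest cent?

$2.44

Minimising a linear cost over {potassium ≥ 712, protein ≥ 45, servings ≥ 0} — the optimum is at a vertex, using one or two foods.
oats only: max(712/196, 45/6) = 7.5 servings → $3.00.
lentils only: max(712/344, 45/12) = 3.75 servings → $2.44.
oats + lentils with both targets exact would need a negative amount; discard.
The minimum over all feasible corners is $2.44.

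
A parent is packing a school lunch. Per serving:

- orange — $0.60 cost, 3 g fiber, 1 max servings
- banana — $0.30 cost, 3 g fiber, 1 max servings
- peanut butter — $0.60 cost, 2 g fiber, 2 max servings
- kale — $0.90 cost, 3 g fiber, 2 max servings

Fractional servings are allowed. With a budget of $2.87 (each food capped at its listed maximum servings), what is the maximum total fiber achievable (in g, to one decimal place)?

12.6 g

Fiber per dollar: banana 10, orange 5, peanut butter 3.333, kale 3.333.
Take 1 serving of banana: spends $0.30, +3.0 g fiber (running total 3.0 g).
Take 1 serving of orange: spends $0.60, +3.0 g fiber (running total 6.0 g).
Take 2 servings of peanut butter: spends $1.20, +4.0 g fiber (running total 10.0 g).
Take 0.8556 servings of kale: spends $0.77, +2.6 g fiber (running total 12.6 g).
Filling greedily by fiber-per-dollar is optimal for one linear limit, giving 12.6 g.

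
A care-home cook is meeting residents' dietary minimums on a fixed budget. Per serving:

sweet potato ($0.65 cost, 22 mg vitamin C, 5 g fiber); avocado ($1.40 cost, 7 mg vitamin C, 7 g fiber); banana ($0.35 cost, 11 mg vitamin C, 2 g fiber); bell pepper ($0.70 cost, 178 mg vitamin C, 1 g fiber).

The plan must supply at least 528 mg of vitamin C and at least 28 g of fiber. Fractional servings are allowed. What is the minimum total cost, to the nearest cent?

An LP optimum is at a vertex; with two nutrient constraints at most two foods are used. Check each candidate.
sweet potato only: max(528/22, 28/5) = 24 servings → $15.60.
avocado only: max(528/7, 28/7) = 75.43 servings → $105.60.
banana only: max(528/11, 28/2) = 48 servings → $16.80.
bell pepper only: max(528/178, 28/1) = 28 servings → $19.60.
sweet potato + avocado: the both-tight solution has a negative serving — not a feasible corner.
sweet potato + banana: intersection lies outside the first quadrant.
sweet potato + bell pepper with both tight: 5.134 servings and 2.332 servings → $4.97.
avocado + banana: the both-tight solution has a negative serving — not a feasible corner.
avocado + bell pepper with both tight: 3.596 servings and 2.825 servings → $7.01.
banana + bell pepper with both tight: 12.92 servings and 2.168 servings → $6.04.
Cheapest feasible corner: $4.97.

$4.97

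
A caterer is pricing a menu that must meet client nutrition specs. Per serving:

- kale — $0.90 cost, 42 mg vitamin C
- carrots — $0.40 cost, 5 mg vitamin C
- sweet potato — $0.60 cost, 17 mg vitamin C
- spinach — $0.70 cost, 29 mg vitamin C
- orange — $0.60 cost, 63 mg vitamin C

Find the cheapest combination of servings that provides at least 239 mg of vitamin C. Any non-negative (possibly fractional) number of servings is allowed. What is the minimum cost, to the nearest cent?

$2.28

Cost per mg of vitamin C: orange $0.0095, kale $0.0214, spinach $0.0241, sweet potato $0.0353, carrots $0.0800.
With no serving limits, use only orange: 239 mg / 63 mg = 3.794 servings × $0.60 = $2.28.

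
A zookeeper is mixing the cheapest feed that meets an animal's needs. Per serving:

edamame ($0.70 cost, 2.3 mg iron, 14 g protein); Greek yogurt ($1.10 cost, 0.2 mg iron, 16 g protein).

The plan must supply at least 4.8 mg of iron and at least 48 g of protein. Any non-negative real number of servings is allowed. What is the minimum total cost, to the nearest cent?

$2.40

Compare the cost at each extreme point of the feasible region.
edamame only: max(4.8/2.3, 48/14) = 3.429 servings → $2.40.
Greek yogurt only: max(4.8/0.2, 48/16) = 24 servings → $26.40.
edamame + Greek yogurt with both tight: 1.976 servings and 1.271 servings → $2.78.
So the least-cost plan costs $2.40.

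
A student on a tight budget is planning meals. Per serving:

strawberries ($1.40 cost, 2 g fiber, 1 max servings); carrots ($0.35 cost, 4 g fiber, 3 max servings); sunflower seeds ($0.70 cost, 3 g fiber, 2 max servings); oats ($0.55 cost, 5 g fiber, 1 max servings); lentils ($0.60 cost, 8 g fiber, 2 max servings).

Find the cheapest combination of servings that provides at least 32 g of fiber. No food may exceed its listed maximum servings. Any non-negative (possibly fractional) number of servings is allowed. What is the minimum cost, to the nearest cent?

$2.69

Cost per g of fiber: lentils $0.0750, carrots $0.0875, oats $0.1100, sunflower seeds $0.2333, strawberries $0.7000.
Take 2 servings of lentils: +16.0 g fiber for $1.20 (total $1.20, still need 16.0 g).
Take 3 servings of carrots: +12.0 g fiber for $1.05 (total $2.25, still need 4.0 g).
Take 0.8 servings of oats: +4.0 g fiber for $0.44 (total $2.69, still need 0.0 g).
Filling from the cheapest source first is optimal under one linear minimum: $2.69.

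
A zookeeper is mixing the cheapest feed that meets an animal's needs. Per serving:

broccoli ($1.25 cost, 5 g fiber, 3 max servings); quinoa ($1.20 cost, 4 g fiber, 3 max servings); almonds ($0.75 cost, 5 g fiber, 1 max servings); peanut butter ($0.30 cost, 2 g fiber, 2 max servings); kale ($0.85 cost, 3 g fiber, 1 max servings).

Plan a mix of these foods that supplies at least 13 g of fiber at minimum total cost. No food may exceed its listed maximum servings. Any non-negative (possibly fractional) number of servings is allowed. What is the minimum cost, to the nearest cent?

Cost per g of fiber: almonds $0.1500, peanut butter $0.1500, broccoli $0.2500, kale $0.2833, quinoa $0.3000.
Take 1 serving of almonds: +5.0 g fiber for $0.75 (total $0.75, still need 8.0 g).
Take 2 servings of peanut butter: +4.0 g fiber for $0.60 (total $1.35, still need 4.0 g).
Take 0.8 servings of broccoli: +4.0 g fiber for $1.00 (total $2.35, still need 0.0 g).
Greedy by cheapest-per-g is optimal for a single linear constraint, so the minimum cost is $2.35.

$2.35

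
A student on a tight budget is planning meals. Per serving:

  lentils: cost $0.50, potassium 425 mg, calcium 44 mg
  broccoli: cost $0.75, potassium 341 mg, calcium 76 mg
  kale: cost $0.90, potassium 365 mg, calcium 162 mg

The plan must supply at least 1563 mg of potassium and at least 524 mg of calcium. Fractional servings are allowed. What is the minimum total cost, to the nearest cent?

lentils only: max(1563/425, 524/44) = 11.91 servings → $5.95.
broccoli only: max(1563/341, 524/76) = 6.895 servings → $5.17.
kale only: max(1563/365, 524/162) = 4.282 servings → $3.85.
lentils + broccoli: the both-tight solution has a negative serving — not a feasible corner.
lentils + kale with both tight: 1.173 servings and 2.916 servings → $3.21.
broccoli + kale with both tight: 2.252 servings and 2.178 servings → $3.65.
Cheapest feasible corner: $3.21.

$3.21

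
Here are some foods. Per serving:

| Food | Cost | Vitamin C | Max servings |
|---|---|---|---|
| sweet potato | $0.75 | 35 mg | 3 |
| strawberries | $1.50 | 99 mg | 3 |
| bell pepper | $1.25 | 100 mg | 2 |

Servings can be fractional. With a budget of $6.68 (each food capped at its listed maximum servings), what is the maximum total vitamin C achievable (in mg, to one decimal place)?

475.9 mg

Vitamin C per dollar: bell pepper 80, strawberries 66, sweet potato 46.67.
Take 2 servings of bell pepper: spends $2.50, +200.0 mg vitamin C (running total 200.0 mg).
Take 2.787 servings of strawberries: spends $4.18, +275.9 mg vitamin C (running total 475.9 mg).
Filling greedily by vitamin C-per-dollar is optimal for one linear limit, giving 475.9 mg.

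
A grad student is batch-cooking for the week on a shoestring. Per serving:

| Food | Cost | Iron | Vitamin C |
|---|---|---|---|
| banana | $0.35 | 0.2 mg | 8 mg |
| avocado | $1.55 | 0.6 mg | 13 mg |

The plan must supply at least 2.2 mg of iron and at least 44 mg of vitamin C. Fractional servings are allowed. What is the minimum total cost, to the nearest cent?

Check every corner: each single food scaled to meet both minima, and each pair solved so both constraints bind.
banana only: max(2.2/0.2, 44/8) = 11 servings → $3.85.
avocado only: max(2.2/0.6, 44/13) = 3.667 servings → $5.68.
banana + avocado with both targets exact would need a negative amount; discard.
The minimum over all feasible corners is $3.85.

$3.85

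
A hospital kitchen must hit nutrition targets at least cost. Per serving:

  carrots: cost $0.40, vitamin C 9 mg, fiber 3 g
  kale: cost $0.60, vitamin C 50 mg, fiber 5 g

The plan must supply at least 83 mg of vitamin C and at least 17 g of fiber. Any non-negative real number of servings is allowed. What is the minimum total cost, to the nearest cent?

With two linear requirements the optimum uses one or two foods; enumerate the corners.
carrots only: max(83/9, 17/3) = 9.222 servings → $3.69.
kale only: max(83/50, 17/5) = 3.4 servings → $2.04.
carrots + kale with both tight: 4.143 servings and 0.9143 servings → $2.21.
Cheapest feasible corner: $2.04.

$2.04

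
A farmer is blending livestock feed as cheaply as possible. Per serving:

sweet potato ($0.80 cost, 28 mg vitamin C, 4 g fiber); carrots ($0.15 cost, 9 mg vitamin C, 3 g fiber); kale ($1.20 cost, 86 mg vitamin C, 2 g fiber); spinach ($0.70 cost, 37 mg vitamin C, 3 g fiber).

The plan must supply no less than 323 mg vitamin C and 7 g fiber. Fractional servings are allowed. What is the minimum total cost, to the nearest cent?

$4.51

This is a tiny linear program; its minimum lies at a vertex of the feasible set. List the vertices and price them.
sweet potato only: max(323/28, 7/4) = 11.54 servings → $9.23.
carrots only: max(323/9, 7/3) = 35.89 servings → $5.38.
kale only: max(323/86, 7/2) = 3.756 servings → $4.51.
spinach only: max(323/37, 7/3) = 8.73 servings → $6.11.
sweet potato + carrots with both targets exact would need a negative amount; discard.
sweet potato + kale: the both-tight solution has a negative serving — not a feasible corner.
sweet potato + spinach with both targets exact would need a negative amount; discard.
carrots + kale: intersection lies outside the first quadrant.
carrots + spinach with both targets exact would need a negative amount; discard.
kale + spinach: intersection lies outside the first quadrant.
So the least-cost plan costs $4.51.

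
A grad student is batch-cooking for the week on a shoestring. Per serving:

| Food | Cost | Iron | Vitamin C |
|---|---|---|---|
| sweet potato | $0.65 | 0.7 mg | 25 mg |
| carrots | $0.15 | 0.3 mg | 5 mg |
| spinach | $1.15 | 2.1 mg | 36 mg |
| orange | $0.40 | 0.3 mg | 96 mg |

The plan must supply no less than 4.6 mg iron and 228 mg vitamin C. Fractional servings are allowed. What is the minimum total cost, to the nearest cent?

Compare the cost at each extreme point of the feasible region.
sweet potato only: max(4.6/0.7, 228/25) = 9.12 servings → $5.93.
carrots only: max(4.6/0.3, 228/5) = 45.6 servings → $6.84.
spinach only: max(4.6/2.1, 228/36) = 6.333 servings → $7.28.
orange only: max(4.6/0.3, 228/96) = 15.33 servings → $6.13.
sweet potato + carrots with both targets exact would need a negative amount; discard.
sweet potato + spinach: intersection lies outside the first quadrant.
sweet potato + orange with both tight: 6.251 servings and 0.7471 servings → $4.36.
carrots + spinach with both targets exact would need a negative amount; discard.
carrots + orange with both tight: 13.67 servings and 1.663 servings → $2.72.
spinach + orange with both tight: 1.956 servings and 1.642 servings → $2.91.
Cheapest feasible corner: $2.72.

$2.72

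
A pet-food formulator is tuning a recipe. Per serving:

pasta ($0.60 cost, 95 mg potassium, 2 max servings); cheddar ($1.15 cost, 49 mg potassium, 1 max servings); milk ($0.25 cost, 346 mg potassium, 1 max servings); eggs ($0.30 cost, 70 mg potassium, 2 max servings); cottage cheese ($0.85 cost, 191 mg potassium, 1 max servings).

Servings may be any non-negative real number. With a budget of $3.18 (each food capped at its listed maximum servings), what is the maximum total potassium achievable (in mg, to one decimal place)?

Potassium per dollar: milk 1384, eggs 233.3, cottage cheese 224.7, pasta 158.3, cheddar 42.61.
Take 1 serving of milk: spends $0.25, +346.0 mg potassium (running total 346.0 mg).
Take 2 servings of eggs: spends $0.60, +140.0 mg potassium (running total 486.0 mg).
Take 1 serving of cottage cheese: spends $0.85, +191.0 mg potassium (running total 677.0 mg).
Take 2 servings of pasta: spends $1.20, +190.0 mg potassium (running total 867.0 mg).
Take 0.2435 servings of cheddar: spends $0.28, +11.9 mg potassium (running total 878.9 mg).
Greedy by best ratio exhausts the cost allowance optimally: 878.9 mg.

878.9 mg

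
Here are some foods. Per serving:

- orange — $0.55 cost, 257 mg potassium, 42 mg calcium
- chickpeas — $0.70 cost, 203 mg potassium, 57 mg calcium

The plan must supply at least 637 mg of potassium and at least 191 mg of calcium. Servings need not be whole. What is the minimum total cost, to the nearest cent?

Compare the cost at each extreme point of the feasible region.
orange only: max(637/257, 191/42) = 4.548 servings → $2.50.
chickpeas only: max(637/203, 191/57) = 3.351 servings → $2.35.
orange + chickpeas: intersection lies outside the first quadrant.
Cheapest feasible corner: $2.35.

$2.35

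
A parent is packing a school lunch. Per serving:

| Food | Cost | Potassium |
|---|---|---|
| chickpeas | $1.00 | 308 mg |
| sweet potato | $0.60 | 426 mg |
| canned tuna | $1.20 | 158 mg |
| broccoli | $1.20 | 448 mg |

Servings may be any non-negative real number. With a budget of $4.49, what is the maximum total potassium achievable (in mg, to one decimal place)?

Potassium per dollar: sweet potato 710, broccoli 373.3, chickpeas 308, canned tuna 131.7.
With no serving limits, spend the whole cost allowance on sweet potato: $4.49 / $0.60 × 426 mg = 3187.9 mg.

3187.9 mg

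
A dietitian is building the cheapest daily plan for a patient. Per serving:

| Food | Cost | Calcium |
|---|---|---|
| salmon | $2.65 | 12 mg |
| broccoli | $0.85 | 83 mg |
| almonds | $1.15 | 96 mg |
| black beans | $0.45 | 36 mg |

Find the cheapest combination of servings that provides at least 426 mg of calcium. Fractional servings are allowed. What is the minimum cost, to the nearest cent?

Cost per mg of calcium: broccoli $0.0102, almonds $0.0120, black beans $0.0125, salmon $0.2208.
With no serving limits, use only broccoli: 426 mg / 83 mg = 5.133 servings × $0.85 = $4.36.

$4.36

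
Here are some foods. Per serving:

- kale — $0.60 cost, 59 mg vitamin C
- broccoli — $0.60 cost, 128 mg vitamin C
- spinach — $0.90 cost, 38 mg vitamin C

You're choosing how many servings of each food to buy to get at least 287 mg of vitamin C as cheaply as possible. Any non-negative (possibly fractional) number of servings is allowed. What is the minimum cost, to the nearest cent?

Cost per mg of vitamin C: broccoli $0.0047, kale $0.0102, spinach $0.0237.
With no serving limits, use only broccoli: 287 mg / 128 mg = 2.242 servings × $0.60 = $1.35.

$1.35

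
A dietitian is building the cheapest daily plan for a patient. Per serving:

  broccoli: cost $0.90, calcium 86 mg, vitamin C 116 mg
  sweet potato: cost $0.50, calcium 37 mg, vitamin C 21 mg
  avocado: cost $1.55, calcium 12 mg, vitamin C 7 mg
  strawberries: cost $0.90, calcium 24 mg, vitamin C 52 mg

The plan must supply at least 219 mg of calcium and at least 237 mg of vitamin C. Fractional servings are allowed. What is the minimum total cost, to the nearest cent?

Check every corner: each single food scaled to meet both minima, and each pair solved so both constraints bind.
broccoli only: max(219/86, 237/116) = 2.547 servings → $2.29.
sweet potato only: max(219/37, 237/21) = 11.29 servings → $5.64.
avocado only: max(219/12, 237/7) = 33.86 servings → $52.48.
strawberries only: max(219/24, 237/52) = 9.125 servings → $8.21.
broccoli + sweet potato with both tight: 1.677 servings and 2.02 servings → $2.52.
broccoli + avocado with both tight: 1.659 servings and 6.357 servings → $11.35.
broccoli + strawberries: the both-tight solution has a negative serving — not a feasible corner.
sweet potato + avocado: the both-tight solution has a negative serving — not a feasible corner.
sweet potato + strawberries with both tight: 4.014 servings and 2.937 servings → $4.65.
avocado + strawberries with both tight: 12.5 servings and 2.875 servings → $21.96.
The minimum over all feasible corners is $2.29.

$2.29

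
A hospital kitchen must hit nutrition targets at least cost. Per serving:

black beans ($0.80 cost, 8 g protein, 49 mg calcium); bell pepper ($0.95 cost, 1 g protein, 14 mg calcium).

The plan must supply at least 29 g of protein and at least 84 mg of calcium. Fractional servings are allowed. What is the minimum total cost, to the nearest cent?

The cheapest plan sits at a corner of the feasible region — with two constraints it uses at most two foods.
black beans only: max(29/8, 84/49) = 3.625 servings → $2.90.
bell pepper only: max(29/1, 84/14) = 29 servings → $27.55.
black beans + bell pepper with both targets exact would need a negative amount; discard.
Cheapest feasible corner: $2.90.

$2.90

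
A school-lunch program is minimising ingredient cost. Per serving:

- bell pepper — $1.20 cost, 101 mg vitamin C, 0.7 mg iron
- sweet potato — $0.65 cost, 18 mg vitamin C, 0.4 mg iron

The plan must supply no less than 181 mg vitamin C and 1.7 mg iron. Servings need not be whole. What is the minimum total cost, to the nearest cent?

$2.86

With two linear requirements the optimum uses one or two foods; enumerate the corners.
bell pepper only: max(181/101, 1.7/0.7) = 2.429 servings → $2.91.
sweet potato only: max(181/18, 1.7/0.4) = 10.06 servings → $6.54.
bell pepper + sweet potato with both tight: 1.504 servings and 1.619 servings → $2.86.
So the least-cost plan costs $2.86.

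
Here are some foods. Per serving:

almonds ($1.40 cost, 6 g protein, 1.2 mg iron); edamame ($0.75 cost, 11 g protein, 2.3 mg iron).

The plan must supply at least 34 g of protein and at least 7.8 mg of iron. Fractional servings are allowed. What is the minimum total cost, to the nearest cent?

Minimising a linear cost over {protein ≥ 34, iron ≥ 7.8, servings ≥ 0} — the optimum is at a vertex, using one or two foods.
almonds only: max(34/6, 7.8/1.2) = 6.5 servings → $9.10.
edamame only: max(34/11, 7.8/2.3) = 3.391 servings → $2.54.
almonds + edamame: the both-tight solution has a negative serving — not a feasible corner.
Cheapest feasible corner: $2.54.

$2.54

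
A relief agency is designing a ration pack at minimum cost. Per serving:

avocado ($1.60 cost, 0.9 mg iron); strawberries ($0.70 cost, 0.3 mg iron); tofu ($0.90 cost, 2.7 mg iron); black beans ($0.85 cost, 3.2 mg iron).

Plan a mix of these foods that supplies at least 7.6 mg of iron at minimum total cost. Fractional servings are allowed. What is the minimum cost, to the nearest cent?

Cost per mg of iron: black beans $0.2656, tofu $0.3333, avocado $1.7778, strawberries $2.3333.
With no serving limits, use only black beans: 7.6 mg / 3.2 mg = 2.375 servings × $0.85 = $2.02.

$2.02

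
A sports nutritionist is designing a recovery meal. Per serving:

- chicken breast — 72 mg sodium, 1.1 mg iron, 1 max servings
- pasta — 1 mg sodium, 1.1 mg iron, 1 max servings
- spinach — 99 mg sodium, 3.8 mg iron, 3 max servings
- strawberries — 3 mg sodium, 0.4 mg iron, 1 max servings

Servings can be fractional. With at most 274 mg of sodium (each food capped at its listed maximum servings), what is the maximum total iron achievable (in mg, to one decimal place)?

Iron per mg sodium: pasta 1.1, strawberries 0.1333, spinach 0.03838, chicken breast 0.01528.
Take 1 serving of pasta: uses 1 mg sodium, +1.1 mg iron (running total 1.1 mg).
Take 1 serving of strawberries: uses 3 mg sodium, +0.4 mg iron (running total 1.5 mg).
Take 2.727 servings of spinach: uses 270 mg sodium, +10.4 mg iron (running total 11.9 mg).
Filling greedily by iron-per-mg sodium is optimal for one linear limit, giving 11.9 mg.

11.9 mg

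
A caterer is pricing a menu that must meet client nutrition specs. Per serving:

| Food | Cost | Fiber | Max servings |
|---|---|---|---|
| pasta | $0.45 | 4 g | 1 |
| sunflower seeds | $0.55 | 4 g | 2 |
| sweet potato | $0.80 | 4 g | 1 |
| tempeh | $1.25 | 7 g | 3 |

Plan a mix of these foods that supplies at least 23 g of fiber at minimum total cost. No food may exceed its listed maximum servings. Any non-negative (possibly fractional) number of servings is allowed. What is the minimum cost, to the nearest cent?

Cost per g of fiber: pasta $0.1125, sunflower seeds $0.1375, tempeh $0.1786, sweet potato $0.2000.
Take 1 serving of pasta: +4.0 g fiber for $0.45 (total $0.45, still need 19.0 g).
Take 2 servings of sunflower seeds: +8.0 g fiber for $1.10 (total $1.55, still need 11.0 g).
Take 1.571 servings of tempeh: +11.0 g fiber for $1.96 (total $3.51, still need 0.0 g).
Filling from the cheapest source first is optimal under one linear minimum: $3.51.

$3.51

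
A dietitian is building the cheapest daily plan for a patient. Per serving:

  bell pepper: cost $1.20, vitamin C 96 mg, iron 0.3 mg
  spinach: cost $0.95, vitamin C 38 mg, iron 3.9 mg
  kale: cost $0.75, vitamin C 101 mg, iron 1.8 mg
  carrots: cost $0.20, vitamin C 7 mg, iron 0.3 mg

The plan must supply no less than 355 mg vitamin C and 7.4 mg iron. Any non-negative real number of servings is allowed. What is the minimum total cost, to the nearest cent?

Minimising a linear cost over {vitamin C ≥ 355, iron ≥ 7.4, servings ≥ 0} — the optimum is at a vertex, using one or two foods.
bell pepper only: max(355/96, 7.4/0.3) = 24.67 servings → $29.60.
spinach only: max(355/38, 7.4/3.9) = 9.342 servings → $8.88.
kale only: max(355/101, 7.4/1.8) = 4.111 servings → $3.08.
carrots only: max(355/7, 7.4/0.3) = 50.71 servings → $10.14.
bell pepper + spinach with both tight: 3.039 servings and 1.664 servings → $5.23.
bell pepper + kale: the both-tight solution has a negative serving — not a feasible corner.
bell pepper + carrots with both tight: 2.049 servings and 22.62 servings → $6.98.
spinach + kale with both tight: 0.333 servings and 3.39 servings → $2.86.
spinach + carrots: intersection lies outside the first quadrant.
kale + carrots with both tight: 3.09 servings and 6.124 servings → $3.54.
So the least-cost plan costs $2.86.

$2.86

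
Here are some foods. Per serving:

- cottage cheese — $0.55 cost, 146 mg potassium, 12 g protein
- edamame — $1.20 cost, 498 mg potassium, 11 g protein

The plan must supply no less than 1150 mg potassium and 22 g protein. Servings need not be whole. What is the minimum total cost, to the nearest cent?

The cheapest plan sits at a corner of the feasible region — with two constraints it uses at most two foods.
cottage cheese only: max(1150/146, 22/12) = 7.877 servings → $4.33.
edamame only: max(1150/498, 22/11) = 2.309 servings → $2.77.
cottage cheese + edamame: intersection lies outside the first quadrant.
The minimum over all feasible corners is $2.77.

$2.77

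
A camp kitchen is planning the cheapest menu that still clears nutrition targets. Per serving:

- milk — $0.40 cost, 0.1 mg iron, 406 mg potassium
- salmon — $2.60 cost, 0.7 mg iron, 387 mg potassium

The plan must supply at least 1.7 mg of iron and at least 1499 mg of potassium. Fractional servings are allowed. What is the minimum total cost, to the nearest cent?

An LP optimum is at a vertex; with two nutrient constraints at most two foods are used. Check each candidate.
milk only: max(1.7/0.1, 1499/406) = 17 servings → $6.80.
salmon only: max(1.7/0.7, 1499/387) = 3.873 servings → $10.07.
milk + salmon with both tight: 1.594 servings and 2.201 servings → $6.36.
Cheapest feasible corner: $6.36.

$6.36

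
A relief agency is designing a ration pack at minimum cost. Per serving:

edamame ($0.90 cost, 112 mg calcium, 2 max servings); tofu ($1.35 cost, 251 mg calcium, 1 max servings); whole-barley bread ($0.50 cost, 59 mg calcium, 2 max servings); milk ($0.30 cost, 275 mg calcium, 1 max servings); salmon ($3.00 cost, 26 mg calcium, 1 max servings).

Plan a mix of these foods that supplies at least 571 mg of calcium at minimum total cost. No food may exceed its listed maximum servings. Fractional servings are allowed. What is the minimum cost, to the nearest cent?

Cost per mg of calcium: milk $0.0011, tofu $0.0054, edamame $0.0080, whole-barley bread $0.0085, salmon $0.1154.
Take 1 serving of milk: +275.0 mg calcium for $0.30 (total $0.30, still need 296.0 mg).
Take 1 serving of tofu: +251.0 mg calcium for $1.35 (total $1.65, still need 45.0 mg).
Take 0.4018 servings of edamame: +45.0 mg calcium for $0.36 (total $2.01, still need 0.0 mg).
Filling from the cheapest source first is optimal under one linear minimum: $2.01.

$2.01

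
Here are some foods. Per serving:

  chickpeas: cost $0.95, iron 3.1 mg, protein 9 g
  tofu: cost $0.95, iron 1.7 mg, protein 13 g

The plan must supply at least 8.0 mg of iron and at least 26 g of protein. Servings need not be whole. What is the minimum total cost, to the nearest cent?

$2.60

The cheapest plan sits at a corner of the feasible region — with two constraints it uses at most two foods.
chickpeas only: max(8.0/3.1, 26/9) = 2.889 servings → $2.74.
tofu only: max(8.0/1.7, 26/13) = 4.706 servings → $4.47.
chickpeas + tofu with both tight: 2.392 servings and 0.344 servings → $2.60.
The minimum over all feasible corners is $2.60.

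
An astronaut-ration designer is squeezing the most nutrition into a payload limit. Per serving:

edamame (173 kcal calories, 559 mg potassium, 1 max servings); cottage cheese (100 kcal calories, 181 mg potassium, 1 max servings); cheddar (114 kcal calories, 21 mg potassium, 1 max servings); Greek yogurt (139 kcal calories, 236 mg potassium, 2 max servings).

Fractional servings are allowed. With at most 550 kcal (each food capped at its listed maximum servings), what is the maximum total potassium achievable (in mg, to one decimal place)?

Potassium per kcal: edamame 3.231, cottage cheese 1.81, Greek yogurt 1.698, cheddar 0.1842.
Take 1 serving of edamame: uses 173 kcal, +559.0 mg potassium (running total 559.0 mg).
Take 1 serving of cottage cheese: uses 100 kcal, +181.0 mg potassium (running total 740.0 mg).
Take 1.993 servings of Greek yogurt: uses 277 kcal, +470.3 mg potassium (running total 1210.3 mg).
Greedy by best ratio exhausts the calories allowance optimally: 1210.3 mg.

1210.3 mg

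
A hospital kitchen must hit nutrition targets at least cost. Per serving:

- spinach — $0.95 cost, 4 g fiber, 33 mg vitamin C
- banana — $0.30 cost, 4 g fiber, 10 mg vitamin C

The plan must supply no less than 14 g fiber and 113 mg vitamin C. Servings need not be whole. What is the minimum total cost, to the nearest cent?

Two binding constraints pin down two serving amounts, so the optimal mix uses at most two foods. The candidates are each food alone (scaled to the tighter of fiber/vitamin C) and each pair with both constraints tight.
spinach only: max(14/4, 113/33) = 3.5 servings → $3.33.
banana only: max(14/4, 113/10) = 11.3 servings → $3.39.
spinach + banana with both tight: 3.391 servings and 0.1087 servings → $3.25.
So the least-cost plan costs $3.25.

$3.25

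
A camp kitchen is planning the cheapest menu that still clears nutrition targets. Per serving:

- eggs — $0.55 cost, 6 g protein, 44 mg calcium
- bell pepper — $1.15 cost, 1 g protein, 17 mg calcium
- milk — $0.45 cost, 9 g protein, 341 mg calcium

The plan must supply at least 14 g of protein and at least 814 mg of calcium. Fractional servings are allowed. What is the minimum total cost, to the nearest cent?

$1.07

The cheapest plan sits at a corner of the feasible region — with two constraints it uses at most two foods.
eggs only: max(14/6, 814/44) = 18.5 servings → $10.18.
bell pepper only: max(14/1, 814/17) = 47.88 servings → $55.06.
milk only: max(14/9, 814/341) = 2.387 servings → $1.07.
eggs + bell pepper with both targets exact would need a negative amount; discard.
eggs + milk with both targets exact would need a negative amount; discard.
bell pepper + milk: intersection lies outside the first quadrant.
So the least-cost plan costs $1.07.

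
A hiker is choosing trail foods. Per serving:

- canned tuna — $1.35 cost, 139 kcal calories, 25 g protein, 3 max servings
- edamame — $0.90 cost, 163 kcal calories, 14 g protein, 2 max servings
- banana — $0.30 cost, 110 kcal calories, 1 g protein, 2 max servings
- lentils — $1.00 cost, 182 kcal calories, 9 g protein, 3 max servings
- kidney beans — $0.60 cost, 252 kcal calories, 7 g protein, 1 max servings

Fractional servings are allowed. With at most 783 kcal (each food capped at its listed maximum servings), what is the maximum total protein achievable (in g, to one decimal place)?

105.0 g

Protein per kcal: canned tuna 0.1799, edamame 0.08589, lentils 0.04945, kidney beans 0.02778, banana 0.009091.
Take 3 servings of canned tuna: uses 417 kcal, +75.0 g protein (running total 75.0 g).
Take 2 servings of edamame: uses 326 kcal, +28.0 g protein (running total 103.0 g).
Take 0.2198 servings of lentils: uses 40 kcal, +2.0 g protein (running total 105.0 g).
Filling greedily by protein-per-kcal is optimal for one linear limit, giving 105.0 g.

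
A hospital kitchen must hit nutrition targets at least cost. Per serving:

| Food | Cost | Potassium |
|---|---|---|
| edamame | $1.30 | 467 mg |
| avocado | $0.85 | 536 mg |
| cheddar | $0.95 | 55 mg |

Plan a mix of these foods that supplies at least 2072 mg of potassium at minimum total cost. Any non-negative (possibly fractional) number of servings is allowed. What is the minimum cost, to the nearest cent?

$3.29

Cost per mg of potassium: avocado $0.0016, edamame $0.0028, cheddar $0.0173.
With no serving limits, use only avocado: 2072 mg / 536 mg = 3.866 servings × $0.85 = $3.29.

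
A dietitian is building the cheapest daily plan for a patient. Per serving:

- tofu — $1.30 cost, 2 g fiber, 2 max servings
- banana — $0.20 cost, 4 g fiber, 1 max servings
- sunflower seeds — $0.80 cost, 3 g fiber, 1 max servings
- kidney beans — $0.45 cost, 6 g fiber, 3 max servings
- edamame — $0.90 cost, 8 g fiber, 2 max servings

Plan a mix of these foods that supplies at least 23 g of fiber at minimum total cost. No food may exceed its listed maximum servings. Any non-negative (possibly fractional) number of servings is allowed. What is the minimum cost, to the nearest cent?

Cost per g of fiber: banana $0.0500, kidney beans $0.0750, edamame $0.1125, sunflower seeds $0.2667, tofu $0.6500.
Take 1 serving of banana: +4.0 g fiber for $0.20 (total $0.20, still need 19.0 g).
Take 3 servings of kidney beans: +18.0 g fiber for $1.35 (total $1.55, still need 1.0 g).
Take 0.125 servings of edamame: +1.0 g fiber for $0.11 (total $1.66, still need 0.0 g).
Greedy by cheapest-per-g is optimal for a single linear constraint, so the minimum cost is $1.66.

$1.66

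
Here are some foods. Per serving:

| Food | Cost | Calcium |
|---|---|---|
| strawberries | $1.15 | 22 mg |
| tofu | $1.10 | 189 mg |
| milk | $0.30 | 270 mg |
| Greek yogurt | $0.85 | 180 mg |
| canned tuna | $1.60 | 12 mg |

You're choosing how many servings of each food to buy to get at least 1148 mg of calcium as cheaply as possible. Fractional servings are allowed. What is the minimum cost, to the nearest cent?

$1.28

Cost per mg of calcium: milk $0.0011, Greek yogurt $0.0047, tofu $0.0058, strawberries $0.0523, canned tuna $0.1333.
With no serving limits, use only milk: 1148 mg / 270 mg = 4.252 servings × $0.30 = $1.28.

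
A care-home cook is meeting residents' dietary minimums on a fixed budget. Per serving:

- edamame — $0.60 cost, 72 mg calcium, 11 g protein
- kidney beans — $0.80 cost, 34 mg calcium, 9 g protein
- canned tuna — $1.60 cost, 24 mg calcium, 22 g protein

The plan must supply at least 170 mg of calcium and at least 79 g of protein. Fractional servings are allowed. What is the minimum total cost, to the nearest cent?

$4.31

edamame only: max(170/72, 79/11) = 7.182 servings → $4.31.
kidney beans only: max(170/34, 79/9) = 8.778 servings → $7.02.
canned tuna only: max(170/24, 79/22) = 7.083 servings → $11.33.
edamame + kidney beans with both targets exact would need a negative amount; discard.
edamame + canned tuna with both tight: 1.397 servings and 2.892 servings → $5.47.
kidney beans + canned tuna with both tight: 3.466 servings and 2.173 servings → $6.25.
The minimum over all feasible corners is $4.31.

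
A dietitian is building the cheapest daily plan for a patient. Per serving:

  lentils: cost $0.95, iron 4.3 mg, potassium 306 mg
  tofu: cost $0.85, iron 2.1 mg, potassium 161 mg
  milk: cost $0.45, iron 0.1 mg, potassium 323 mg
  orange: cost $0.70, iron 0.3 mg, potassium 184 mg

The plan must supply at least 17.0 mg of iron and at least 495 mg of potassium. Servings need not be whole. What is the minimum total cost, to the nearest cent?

The cheapest plan sits at a corner of the feasible region — with two constraints it uses at most two foods.
lentils only: max(17.0/4.3, 495/306) = 3.953 servings → $3.76.
tofu only: max(17.0/2.1, 495/161) = 8.095 servings → $6.88.
milk only: max(17.0/0.1, 495/323) = 170 servings → $76.50.
orange only: max(17.0/0.3, 495/184) = 56.67 servings → $39.67.
lentils + tofu: the both-tight solution has a negative serving — not a feasible corner.
lentils + milk with both targets exact would need a negative amount; discard.
lentils + orange: the both-tight solution has a negative serving — not a feasible corner.
tofu + milk with both targets exact would need a negative amount; discard.
tofu + orange with both targets exact would need a negative amount; discard.
milk + orange: the both-tight solution has a negative serving — not a feasible corner.
Cheapest feasible corner: $3.76.

$3.76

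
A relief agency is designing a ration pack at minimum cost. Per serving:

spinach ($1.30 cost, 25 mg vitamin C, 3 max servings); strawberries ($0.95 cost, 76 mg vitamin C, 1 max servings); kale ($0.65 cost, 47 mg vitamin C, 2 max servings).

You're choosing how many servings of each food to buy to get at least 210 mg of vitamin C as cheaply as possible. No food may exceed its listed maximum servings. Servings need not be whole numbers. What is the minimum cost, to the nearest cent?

Cost per mg of vitamin C: strawberries $0.0125, kale $0.0138, spinach $0.0520.
Take 1 serving of strawberries: +76.0 mg vitamin C for $0.95 (total $0.95, still need 134.0 mg).
Take 2 servings of kale: +94.0 mg vitamin C for $1.30 (total $2.25, still need 40.0 mg).
Take 1.6 servings of spinach: +40.0 mg vitamin C for $2.08 (total $4.33, still need 0.0 mg).
Greedy by cheapest-per-mg is optimal for a single linear constraint, so the minimum cost is $4.33.

$4.33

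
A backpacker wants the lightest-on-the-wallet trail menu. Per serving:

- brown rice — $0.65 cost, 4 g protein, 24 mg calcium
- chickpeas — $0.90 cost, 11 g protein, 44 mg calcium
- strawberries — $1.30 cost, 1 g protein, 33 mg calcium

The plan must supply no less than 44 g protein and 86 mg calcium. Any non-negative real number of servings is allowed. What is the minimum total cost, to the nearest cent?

$3.60

brown rice only: max(44/4, 86/24) = 11 servings → $7.15.
chickpeas only: max(44/11, 86/44) = 4 servings → $3.60.
strawberries only: max(44/1, 86/33) = 44 servings → $57.20.
brown rice + chickpeas: intersection lies outside the first quadrant.
brown rice + strawberries: the both-tight solution has a negative serving — not a feasible corner.
chickpeas + strawberries with both targets exact would need a negative amount; discard.
The minimum over all feasible corners is $3.60.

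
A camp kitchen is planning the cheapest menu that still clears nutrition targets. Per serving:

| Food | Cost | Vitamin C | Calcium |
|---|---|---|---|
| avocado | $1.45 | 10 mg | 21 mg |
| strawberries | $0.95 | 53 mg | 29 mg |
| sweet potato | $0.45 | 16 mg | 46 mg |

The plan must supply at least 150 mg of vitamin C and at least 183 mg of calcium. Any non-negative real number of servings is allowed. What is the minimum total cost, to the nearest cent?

For a min-cost LP with two ≥-constraints, a basic feasible solution has at most two positive variables.
avocado only: max(150/10, 183/21) = 15 servings → $21.75.
strawberries only: max(150/53, 183/29) = 6.31 servings → $5.99.
sweet potato only: max(150/16, 183/46) = 9.375 servings → $4.22.
avocado + strawberries with both tight: 6.499 servings and 1.604 servings → $10.95.
avocado + sweet potato with both targets exact would need a negative amount; discard.
strawberries + sweet potato with both tight: 2.012 servings and 2.71 servings → $3.13.
Cheapest feasible corner: $3.13.

$3.13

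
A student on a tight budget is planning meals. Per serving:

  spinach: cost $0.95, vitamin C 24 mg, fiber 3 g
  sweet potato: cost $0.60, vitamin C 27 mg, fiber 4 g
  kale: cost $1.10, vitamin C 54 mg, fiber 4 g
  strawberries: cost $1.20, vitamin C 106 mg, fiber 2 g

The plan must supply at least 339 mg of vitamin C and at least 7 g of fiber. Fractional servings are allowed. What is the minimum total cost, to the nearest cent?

$3.89

Compare the cost at each extreme point of the feasible region.
spinach only: max(339/24, 7/3) = 14.12 servings → $13.42.
sweet potato only: max(339/27, 7/4) = 12.56 servings → $7.53.
kale only: max(339/54, 7/4) = 6.278 servings → $6.91.
strawberries only: max(339/106, 7/2) = 3.5 servings → $4.20.
spinach + sweet potato: intersection lies outside the first quadrant.
spinach + kale: intersection lies outside the first quadrant.
spinach + strawberries with both tight: 0.237 servings and 3.144 servings → $4.00.
sweet potato + kale: the both-tight solution has a negative serving — not a feasible corner.
sweet potato + strawberries with both tight: 0.173 servings and 3.154 servings → $3.89.
kale + strawberries with both tight: 0.2025 servings and 3.095 servings → $3.94.
The minimum over all feasible corners is $3.89.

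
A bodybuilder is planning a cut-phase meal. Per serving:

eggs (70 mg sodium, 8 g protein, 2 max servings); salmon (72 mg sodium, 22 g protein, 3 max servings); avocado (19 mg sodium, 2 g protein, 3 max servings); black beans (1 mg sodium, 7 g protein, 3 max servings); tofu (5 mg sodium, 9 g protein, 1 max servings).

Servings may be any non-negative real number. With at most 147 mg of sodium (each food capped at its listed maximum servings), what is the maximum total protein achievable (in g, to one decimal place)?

Protein per mg sodium: black beans 7, tofu 1.8, salmon 0.3056, eggs 0.1143, avocado 0.1053.
Take 3 servings of black beans: uses 3 mg sodium, +21.0 g protein (running total 21.0 g).
Take 1 serving of tofu: uses 5 mg sodium, +9.0 g protein (running total 30.0 g).
Take 1.931 servings of salmon: uses 139 mg sodium, +42.5 g protein (running total 72.5 g).
Filling greedily by protein-per-mg sodium is optimal for one linear limit, giving 72.5 g.

72.5 g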